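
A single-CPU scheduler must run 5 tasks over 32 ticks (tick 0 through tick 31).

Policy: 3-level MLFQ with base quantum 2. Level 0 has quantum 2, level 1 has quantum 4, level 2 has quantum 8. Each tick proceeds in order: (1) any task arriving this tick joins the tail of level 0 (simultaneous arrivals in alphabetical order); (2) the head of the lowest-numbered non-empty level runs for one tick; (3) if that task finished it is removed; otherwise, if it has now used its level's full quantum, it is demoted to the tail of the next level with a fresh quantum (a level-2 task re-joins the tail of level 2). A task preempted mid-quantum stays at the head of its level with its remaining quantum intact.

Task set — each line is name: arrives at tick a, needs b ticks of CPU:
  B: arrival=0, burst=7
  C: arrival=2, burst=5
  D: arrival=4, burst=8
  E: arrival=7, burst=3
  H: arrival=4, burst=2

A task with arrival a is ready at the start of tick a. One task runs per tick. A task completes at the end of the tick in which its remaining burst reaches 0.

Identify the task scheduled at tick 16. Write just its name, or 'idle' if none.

running at tick 16 = C

t=0: L0/L1/L2 = B/-/- → run B
t=1: L0/L1/L2 = B/-/- → run B
t=2: L0/L1/L2 = C/B/- → run C
t=3: L0/L1/L2 = C/B/- → run C
t=4: L0/L1/L2 = DH/BC/- → run D
t=5: L0/L1/L2 = DH/BC/- → run D
t=6: L0/L1/L2 = H/BCD/- → run H
t=7: L0/L1/L2 = HE/BCD/- → run H
t=8: L0/L1/L2 = E/BCD/- → run E
t=9: L0/L1/L2 = E/BCD/- → run E
t=10: L0/L1/L2 = -/BCDE/- → run B
t=11: L0/L1/L2 = -/BCDE/- → run B
t=12: L0/L1/L2 = -/BCDE/- → run B
t=13: L0/L1/L2 = -/BCDE/- → run B
t=14: L0/L1/L2 = -/CDE/B → run C
t=15: L0/L1/L2 = -/CDE/B → run C
t=16: L0/L1/L2 = -/CDE/B → run C
t=17: L0/L1/L2 = -/DE/B → run D
t=18: L0/L1/L2 = -/DE/B → run D
t=19: L0/L1/L2 = -/DE/B → run D
t=20: L0/L1/L2 = -/DE/B → run D
t=21: L0/L1/L2 = -/E/BD → run E
t=22: L0/L1/L2 = -/-/BD → run B
t=23: L0/L1/L2 = -/-/D → run D
t=24: L0/L1/L2 = -/-/D → run D
t=25: (idle)
t=26: (idle)
t=27: (idle)
t=28: (idle)
t=29: (idle)
t=30: (idle)
t=31: (idle)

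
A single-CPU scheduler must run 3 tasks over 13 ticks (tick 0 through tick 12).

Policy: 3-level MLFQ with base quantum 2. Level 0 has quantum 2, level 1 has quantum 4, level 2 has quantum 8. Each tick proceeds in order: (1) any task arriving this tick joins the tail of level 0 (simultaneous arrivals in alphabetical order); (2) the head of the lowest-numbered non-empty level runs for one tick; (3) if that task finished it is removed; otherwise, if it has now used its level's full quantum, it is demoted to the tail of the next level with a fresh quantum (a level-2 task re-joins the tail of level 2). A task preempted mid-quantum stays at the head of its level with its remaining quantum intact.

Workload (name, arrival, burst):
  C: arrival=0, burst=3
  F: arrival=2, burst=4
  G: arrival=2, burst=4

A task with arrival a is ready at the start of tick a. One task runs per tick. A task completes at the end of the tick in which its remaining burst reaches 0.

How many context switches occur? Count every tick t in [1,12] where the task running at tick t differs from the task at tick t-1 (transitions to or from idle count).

t=0: L0/L1/L2 = C/-/- → run C
t=1: L0/L1/L2 = C/-/- → run C
t=2: L0/L1/L2 = FG/C/- → run F
t=3: L0/L1/L2 = FG/C/- → run F
t=4: L0/L1/L2 = G/CF/- → run G
t=5: L0/L1/L2 = G/CF/- → run G
t=6: L0/L1/L2 = -/CFG/- → run C
t=7: L0/L1/L2 = -/FG/- → run F
t=8: L0/L1/L2 = -/FG/- → run F
t=9: L0/L1/L2 = -/G/- → run G
t=10: L0/L1/L2 = -/G/- → run G
t=11: (idle)
t=12: (idle)

context switches = 6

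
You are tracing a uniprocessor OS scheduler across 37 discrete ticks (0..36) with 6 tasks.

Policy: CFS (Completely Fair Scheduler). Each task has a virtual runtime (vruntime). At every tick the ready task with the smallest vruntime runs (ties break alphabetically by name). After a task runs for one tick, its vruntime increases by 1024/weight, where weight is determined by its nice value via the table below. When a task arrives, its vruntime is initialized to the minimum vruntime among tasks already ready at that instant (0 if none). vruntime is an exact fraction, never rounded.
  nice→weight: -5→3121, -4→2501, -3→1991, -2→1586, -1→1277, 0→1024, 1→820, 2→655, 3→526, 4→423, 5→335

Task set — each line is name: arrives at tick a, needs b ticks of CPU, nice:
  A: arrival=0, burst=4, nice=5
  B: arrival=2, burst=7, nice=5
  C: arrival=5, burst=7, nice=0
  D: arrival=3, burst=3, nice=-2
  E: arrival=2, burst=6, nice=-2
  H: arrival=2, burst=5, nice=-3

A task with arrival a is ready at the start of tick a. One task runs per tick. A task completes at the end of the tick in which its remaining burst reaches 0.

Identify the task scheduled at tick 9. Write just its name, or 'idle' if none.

running at tick 9 = D

t=0: vr[A=0] → run A
t=1: vr[A=1024/335] → run A
t=2: vr[A=2048/335 B=2048/335 E=2048/335 H=2048/335] → run A
t=3: vr[A=3072/335 B=2048/335 D=2048/335 E=2048/335 H=2048/335] → run B
t=4: vr[A=3072/335 B=3072/335 D=2048/335 E=2048/335 H=2048/335] → run D
t=5: vr[A=3072/335 B=3072/335 C=2048/335 D=1795584/265655 E=2048/335 H=2048/335] → run C
t=6: vr[A=3072/335 B=3072/335 C=2383/335 D=1795584/265655 E=2048/335 H=2048/335] → run E
t=7: vr[A=3072/335 B=3072/335 C=2383/335 D=1795584/265655 E=1795584/265655 H=2048/335] → run H
t=8: vr[A=3072/335 B=3072/335 C=2383/335 D=1795584/265655 E=1795584/265655 H=4420608/666985] → run H
t=9: vr[A=3072/335 B=3072/335 C=2383/335 D=1795584/265655 E=1795584/265655 H=4763648/666985] → run D
t=10: vr[A=3072/335 B=3072/335 C=2383/335 D=1967104/265655 E=1795584/265655 H=4763648/666985] → run E
t=11: vr[A=3072/335 B=3072/335 C=2383/335 D=1967104/265655 E=1967104/265655 H=4763648/666985] → run C
t=12: vr[A=3072/335 B=3072/335 C=2718/335 D=1967104/265655 E=1967104/265655 H=4763648/666985] → run H
t=13: vr[A=3072/335 B=3072/335 C=2718/335 D=1967104/265655 E=1967104/265655 H=5106688/666985] → run D
t=14: vr[A=3072/335 B=3072/335 C=2718/335 E=1967104/265655 H=5106688/666985] → run E
t=15: vr[A=3072/335 B=3072/335 C=2718/335 E=2138624/265655 H=5106688/666985] → run H
t=16: vr[A=3072/335 B=3072/335 C=2718/335 E=2138624/265655 H=5449728/666985] → run E
t=17: vr[A=3072/335 B=3072/335 C=2718/335 E=2310144/265655 H=5449728/666985] → run C
t=18: vr[A=3072/335 B=3072/335 C=3053/335 E=2310144/265655 H=5449728/666985] → run H
t=19: vr[A=3072/335 B=3072/335 C=3053/335 E=2310144/265655] → run E
t=20: vr[A=3072/335 B=3072/335 C=3053/335 E=2481664/265655] → run C
t=21: vr[A=3072/335 B=3072/335 C=3388/335 E=2481664/265655] → run A
t=22: vr[B=3072/335 C=3388/335 E=2481664/265655] → run B
t=23: vr[B=4096/335 C=3388/335 E=2481664/265655] → run E
t=24: vr[B=4096/335 C=3388/335] → run C
t=25: vr[B=4096/335 C=3723/335] → run C
t=26: vr[B=4096/335 C=4058/335] → run C
t=27: vr[B=4096/335] → run B
t=28: vr[B=1024/67] → run B
t=29: vr[B=6144/335] → run B
t=30: vr[B=7168/335] → run B
t=31: vr[B=8192/335] → run B
t=32: (idle)
t=33: (idle)
t=34: (idle)
t=35: (idle)
t=36: (idle)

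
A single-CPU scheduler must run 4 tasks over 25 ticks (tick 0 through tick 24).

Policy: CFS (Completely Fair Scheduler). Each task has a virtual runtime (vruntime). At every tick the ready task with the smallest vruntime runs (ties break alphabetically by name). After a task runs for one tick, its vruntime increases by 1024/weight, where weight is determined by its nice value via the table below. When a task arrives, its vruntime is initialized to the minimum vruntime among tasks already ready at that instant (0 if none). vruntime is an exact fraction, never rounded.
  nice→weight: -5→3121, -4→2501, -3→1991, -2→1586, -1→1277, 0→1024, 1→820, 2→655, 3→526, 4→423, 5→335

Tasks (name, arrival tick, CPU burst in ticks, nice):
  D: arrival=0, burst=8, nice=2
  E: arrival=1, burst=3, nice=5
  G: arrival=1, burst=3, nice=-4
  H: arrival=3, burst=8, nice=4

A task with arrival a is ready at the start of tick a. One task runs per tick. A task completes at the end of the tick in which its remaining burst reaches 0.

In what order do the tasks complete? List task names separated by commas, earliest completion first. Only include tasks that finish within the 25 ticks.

t=0: vr[D=0] → run D
t=1: vr[D=1024/655 E=1024/655 G=1024/655] → run D
t=2: vr[D=2048/655 E=1024/655 G=1024/655] → run E
t=3: vr[D=2048/655 E=202752/43885 G=1024/655 H=1024/655] → run G
t=4: vr[D=2048/655 E=202752/43885 G=3231744/1638155 H=1024/655] → run H
t=5: vr[D=2048/655 E=202752/43885 G=3231744/1638155 H=1103872/277065] → run G
t=6: vr[D=2048/655 E=202752/43885 G=3902464/1638155 H=1103872/277065] → run G
t=7: vr[D=2048/655 E=202752/43885 H=1103872/277065] → run D
t=8: vr[D=3072/655 E=202752/43885 H=1103872/277065] → run H
t=9: vr[D=3072/655 E=202752/43885 H=1774592/277065] → run E
t=10: vr[D=3072/655 E=336896/43885 H=1774592/277065] → run D
t=11: vr[D=4096/655 E=336896/43885 H=1774592/277065] → run D
t=12: vr[D=1024/131 E=336896/43885 H=1774592/277065] → run H
t=13: vr[D=1024/131 E=336896/43885 H=815104/92355] → run E
t=14: vr[D=1024/131 H=815104/92355] → run D
t=15: vr[D=6144/655 H=815104/92355] → run H
t=16: vr[D=6144/655 H=3116032/277065] → run D
t=17: vr[D=7168/655 H=3116032/277065] → run D
t=18: vr[H=3116032/277065] → run H
t=19: vr[H=3786752/277065] → run H
t=20: vr[H=1485824/92355] → run H
t=21: vr[H=5128192/277065] → run H
t=22: (idle)
t=23: (idle)
t=24: (idle)

completion order = G, E, D, H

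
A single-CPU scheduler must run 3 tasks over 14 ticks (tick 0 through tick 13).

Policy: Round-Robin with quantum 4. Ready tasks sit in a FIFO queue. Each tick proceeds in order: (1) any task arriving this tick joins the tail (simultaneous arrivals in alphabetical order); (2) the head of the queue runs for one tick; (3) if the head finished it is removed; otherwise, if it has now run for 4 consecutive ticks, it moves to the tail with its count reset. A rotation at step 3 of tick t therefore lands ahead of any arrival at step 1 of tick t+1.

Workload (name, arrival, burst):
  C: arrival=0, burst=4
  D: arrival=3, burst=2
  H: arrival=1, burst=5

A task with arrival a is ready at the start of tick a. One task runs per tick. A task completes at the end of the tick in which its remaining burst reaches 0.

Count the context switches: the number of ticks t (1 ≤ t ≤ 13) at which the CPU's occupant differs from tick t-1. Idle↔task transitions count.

context switches = 4

t=0: queue=[C] q_used=0 → run C
t=1: queue=[C,H] q_used=1 → run C
t=2: queue=[C,H] q_used=2 → run C
t=3: queue=[C,H,D] q_used=3 → run C
t=4: queue=[H,D] q_used=0 → run H
t=5: queue=[H,D] q_used=1 → run H
t=6: queue=[H,D] q_used=2 → run H
t=7: queue=[H,D] q_used=3 → run H
t=8: queue=[D,H] q_used=0 → run D
t=9: queue=[D,H] q_used=1 → run D
t=10: queue=[H] q_used=0 → run H
t=11: (idle)
t=12: (idle)
t=13: (idle)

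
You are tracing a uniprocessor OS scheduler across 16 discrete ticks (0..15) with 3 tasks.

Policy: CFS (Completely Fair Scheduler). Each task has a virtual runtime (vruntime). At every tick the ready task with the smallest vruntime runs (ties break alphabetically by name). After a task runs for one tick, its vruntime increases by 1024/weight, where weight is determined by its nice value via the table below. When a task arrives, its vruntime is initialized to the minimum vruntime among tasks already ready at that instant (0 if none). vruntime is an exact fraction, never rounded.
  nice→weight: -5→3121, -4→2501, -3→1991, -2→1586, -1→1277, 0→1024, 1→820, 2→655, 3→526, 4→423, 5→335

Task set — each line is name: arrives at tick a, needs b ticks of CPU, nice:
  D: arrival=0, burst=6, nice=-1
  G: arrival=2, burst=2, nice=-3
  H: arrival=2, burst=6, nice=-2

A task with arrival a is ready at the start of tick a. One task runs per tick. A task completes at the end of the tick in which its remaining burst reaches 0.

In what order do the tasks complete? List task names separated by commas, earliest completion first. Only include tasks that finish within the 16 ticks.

completion order = G, D, H

t=0: vr[D=0] → run D
t=1: vr[D=1024/1277] → run D
t=2: vr[D=2048/1277 G=2048/1277 H=2048/1277] → run D
t=3: vr[D=3072/1277 G=2048/1277 H=2048/1277] → run G
t=4: vr[D=3072/1277 G=5385216/2542507 H=2048/1277] → run H
t=5: vr[D=3072/1277 G=5385216/2542507 H=2277888/1012661] → run G
t=6: vr[D=3072/1277 H=2277888/1012661] → run H
t=7: vr[D=3072/1277 H=2931712/1012661] → run D
t=8: vr[D=4096/1277 H=2931712/1012661] → run H
t=9: vr[D=4096/1277 H=3585536/1012661] → run D
t=10: vr[D=5120/1277 H=3585536/1012661] → run H
t=11: vr[D=5120/1277 H=4239360/1012661] → run D
t=12: vr[H=4239360/1012661] → run H
t=13: vr[H=4893184/1012661] → run H
t=14: (idle)
t=15: (idle)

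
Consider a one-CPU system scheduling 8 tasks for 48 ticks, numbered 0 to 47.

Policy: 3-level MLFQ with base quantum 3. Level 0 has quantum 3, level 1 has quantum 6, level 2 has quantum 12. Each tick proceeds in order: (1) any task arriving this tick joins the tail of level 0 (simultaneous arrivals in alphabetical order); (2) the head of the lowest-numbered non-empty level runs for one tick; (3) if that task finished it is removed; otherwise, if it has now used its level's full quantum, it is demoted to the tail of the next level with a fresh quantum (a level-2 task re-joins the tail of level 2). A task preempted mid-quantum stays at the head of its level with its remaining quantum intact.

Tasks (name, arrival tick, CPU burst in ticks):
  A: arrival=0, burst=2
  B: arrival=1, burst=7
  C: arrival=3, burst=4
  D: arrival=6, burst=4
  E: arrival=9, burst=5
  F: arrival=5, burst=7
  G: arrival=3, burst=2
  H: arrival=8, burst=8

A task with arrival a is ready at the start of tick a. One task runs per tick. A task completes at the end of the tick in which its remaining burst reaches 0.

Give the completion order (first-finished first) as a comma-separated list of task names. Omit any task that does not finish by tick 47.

completion order = A, G, B, C, F, D, H, E

t=0: L0/L1/L2 = A/-/- → run A
t=1: L0/L1/L2 = AB/-/- → run A
t=2: L0/L1/L2 = B/-/- → run B
t=3: L0/L1/L2 = BCG/-/- → run B
t=4: L0/L1/L2 = BCG/-/- → run B
t=5: L0/L1/L2 = CGF/B/- → run C
t=6: L0/L1/L2 = CGFD/B/- → run C
t=7: L0/L1/L2 = CGFD/B/- → run C
t=8: L0/L1/L2 = GFDH/BC/- → run G
t=9: L0/L1/L2 = GFDHE/BC/- → run G
t=10: L0/L1/L2 = FDHE/BC/- → run F
t=11: L0/L1/L2 = FDHE/BC/- → run F
t=12: L0/L1/L2 = FDHE/BC/- → run F
t=13: L0/L1/L2 = DHE/BCF/- → run D
t=14: L0/L1/L2 = DHE/BCF/- → run D
t=15: L0/L1/L2 = DHE/BCF/- → run D
t=16: L0/L1/L2 = HE/BCFD/- → run H
t=17: L0/L1/L2 = HE/BCFD/- → run H
t=18: L0/L1/L2 = HE/BCFD/- → run H
t=19: L0/L1/L2 = E/BCFDH/- → run E
t=20: L0/L1/L2 = E/BCFDH/- → run E
t=21: L0/L1/L2 = E/BCFDH/- → run E
t=22: L0/L1/L2 = -/BCFDHE/- → run B
t=23: L0/L1/L2 = -/BCFDHE/- → run B
t=24: L0/L1/L2 = -/BCFDHE/- → run B
t=25: L0/L1/L2 = -/BCFDHE/- → run B
t=26: L0/L1/L2 = -/CFDHE/- → run C
t=27: L0/L1/L2 = -/FDHE/- → run F
t=28: L0/L1/L2 = -/FDHE/- → run F
t=29: L0/L1/L2 = -/FDHE/- → run F
t=30: L0/L1/L2 = -/FDHE/- → run F
t=31: L0/L1/L2 = -/DHE/- → run D
t=32: L0/L1/L2 = -/HE/- → run H
t=33: L0/L1/L2 = -/HE/- → run H
t=34: L0/L1/L2 = -/HE/- → run H
t=35: L0/L1/L2 = -/HE/- → run H
t=36: L0/L1/L2 = -/HE/- → run H
t=37: L0/L1/L2 = -/E/- → run E
t=38: L0/L1/L2 = -/E/- → run E
t=39: (idle)
t=40: (idle)
t=41: (idle)
t=42: (idle)
t=43: (idle)
t=44: (idle)
t=45: (idle)
t=46: (idle)
t=47: (idle)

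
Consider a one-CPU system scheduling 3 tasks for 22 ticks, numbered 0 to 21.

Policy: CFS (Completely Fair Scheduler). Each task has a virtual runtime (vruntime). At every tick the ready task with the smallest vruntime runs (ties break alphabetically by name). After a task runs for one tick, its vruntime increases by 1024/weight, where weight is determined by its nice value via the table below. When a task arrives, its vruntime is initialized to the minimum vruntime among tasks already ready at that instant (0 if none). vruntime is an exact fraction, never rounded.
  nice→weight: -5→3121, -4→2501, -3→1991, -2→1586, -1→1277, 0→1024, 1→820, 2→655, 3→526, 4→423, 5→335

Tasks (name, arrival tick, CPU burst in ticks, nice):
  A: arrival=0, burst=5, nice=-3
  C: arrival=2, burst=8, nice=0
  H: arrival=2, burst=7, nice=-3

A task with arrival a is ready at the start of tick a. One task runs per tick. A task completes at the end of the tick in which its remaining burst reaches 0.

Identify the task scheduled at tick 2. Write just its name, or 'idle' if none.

t=0: vr[A=0] → run A
t=1: vr[A=1024/1991] → run A
t=2: vr[A=2048/1991 C=2048/1991 H=2048/1991] → run A
t=3: vr[A=3072/1991 C=2048/1991 H=2048/1991] → run C
t=4: vr[A=3072/1991 C=4039/1991 H=2048/1991] → run H
t=5: vr[A=3072/1991 C=4039/1991 H=3072/1991] → run A
t=6: vr[A=4096/1991 C=4039/1991 H=3072/1991] → run H
t=7: vr[A=4096/1991 C=4039/1991 H=4096/1991] → run C
t=8: vr[A=4096/1991 C=6030/1991 H=4096/1991] → run A
t=9: vr[C=6030/1991 H=4096/1991] → run H
t=10: vr[C=6030/1991 H=5120/1991] → run H
t=11: vr[C=6030/1991 H=6144/1991] → run C
t=12: vr[C=8021/1991 H=6144/1991] → run H
t=13: vr[C=8021/1991 H=7168/1991] → run H
t=14: vr[C=8021/1991 H=8192/1991] → run C
t=15: vr[C=10012/1991 H=8192/1991] → run H
t=16: vr[C=10012/1991] → run C
t=17: vr[C=12003/1991] → run C
t=18: vr[C=13994/1991] → run C
t=19: vr[C=15985/1991] → run C
t=20: (idle)
t=21: (idle)

running at tick 2 = A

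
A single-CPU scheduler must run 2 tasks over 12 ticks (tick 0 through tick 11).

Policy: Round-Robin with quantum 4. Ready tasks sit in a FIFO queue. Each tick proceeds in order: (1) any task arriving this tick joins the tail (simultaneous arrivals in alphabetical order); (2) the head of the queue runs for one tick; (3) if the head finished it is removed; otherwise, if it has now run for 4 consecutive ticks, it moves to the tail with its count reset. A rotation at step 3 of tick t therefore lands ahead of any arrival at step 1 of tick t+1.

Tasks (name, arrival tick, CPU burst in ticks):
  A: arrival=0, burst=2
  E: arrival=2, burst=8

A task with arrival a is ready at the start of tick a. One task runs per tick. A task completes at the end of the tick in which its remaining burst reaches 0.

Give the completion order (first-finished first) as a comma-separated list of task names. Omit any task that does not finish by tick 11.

completion order = A, E

t=0: queue=[A] q_used=0 → run A
t=1: queue=[A] q_used=1 → run A
t=2: queue=[E] q_used=0 → run E
t=3: queue=[E] q_used=1 → run E
t=4: queue=[E] q_used=2 → run E
t=5: queue=[E] q_used=3 → run E
t=6: queue=[E] q_used=0 → run E
t=7: queue=[E] q_used=1 → run E
t=8: queue=[E] q_used=2 → run E
t=9: queue=[E] q_used=3 → run E
t=10: (idle)
t=11: (idle)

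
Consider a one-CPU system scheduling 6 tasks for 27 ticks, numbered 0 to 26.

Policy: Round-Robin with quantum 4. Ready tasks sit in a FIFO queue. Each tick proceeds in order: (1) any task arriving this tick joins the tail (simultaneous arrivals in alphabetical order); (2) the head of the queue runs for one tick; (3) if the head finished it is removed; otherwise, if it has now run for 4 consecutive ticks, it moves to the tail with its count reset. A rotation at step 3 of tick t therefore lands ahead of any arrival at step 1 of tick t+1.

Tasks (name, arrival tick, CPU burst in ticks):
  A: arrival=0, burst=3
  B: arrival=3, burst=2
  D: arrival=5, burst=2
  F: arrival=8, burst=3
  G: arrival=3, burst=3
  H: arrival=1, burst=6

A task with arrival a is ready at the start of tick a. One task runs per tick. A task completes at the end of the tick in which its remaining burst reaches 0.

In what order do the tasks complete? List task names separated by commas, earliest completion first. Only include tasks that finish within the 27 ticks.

completion order = A, B, G, D, H, F

t=0: queue=[A] q_used=0 → run A
t=1: queue=[A,H] q_used=1 → run A
t=2: queue=[A,H] q_used=2 → run A
t=3: queue=[H,B,G] q_used=0 → run H
t=4: queue=[H,B,G] q_used=1 → run H
t=5: queue=[H,B,G,D] q_used=2 → run H
t=6: queue=[H,B,G,D] q_used=3 → run H
t=7: queue=[B,G,D,H] q_used=0 → run B
t=8: queue=[B,G,D,H,F] q_used=1 → run B
t=9: queue=[G,D,H,F] q_used=0 → run G
t=10: queue=[G,D,H,F] q_used=1 → run G
t=11: queue=[G,D,H,F] q_used=2 → run G
t=12: queue=[D,H,F] q_used=0 → run D
t=13: queue=[D,H,F] q_used=1 → run D
t=14: queue=[H,F] q_used=0 → run H
t=15: queue=[H,F] q_used=1 → run H
t=16: queue=[F] q_used=0 → run F
t=17: queue=[F] q_used=1 → run F
t=18: queue=[F] q_used=2 → run F
t=19: (idle)
t=20: (idle)
t=21: (idle)
t=22: (idle)
t=23: (idle)
t=24: (idle)
t=25: (idle)
t=26: (idle)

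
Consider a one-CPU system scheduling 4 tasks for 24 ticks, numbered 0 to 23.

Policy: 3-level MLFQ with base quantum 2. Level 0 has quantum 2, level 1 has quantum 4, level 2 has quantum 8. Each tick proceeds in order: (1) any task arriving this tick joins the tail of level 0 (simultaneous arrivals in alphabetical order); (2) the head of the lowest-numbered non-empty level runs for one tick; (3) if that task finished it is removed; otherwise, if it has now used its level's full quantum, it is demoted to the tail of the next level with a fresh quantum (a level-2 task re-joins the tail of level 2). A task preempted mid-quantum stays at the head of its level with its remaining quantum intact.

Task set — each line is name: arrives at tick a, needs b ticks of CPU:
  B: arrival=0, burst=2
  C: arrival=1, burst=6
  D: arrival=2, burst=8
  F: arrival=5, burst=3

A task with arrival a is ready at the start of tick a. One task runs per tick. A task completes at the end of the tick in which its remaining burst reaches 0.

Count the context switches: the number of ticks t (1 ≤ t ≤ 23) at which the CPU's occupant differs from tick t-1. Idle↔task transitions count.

context switches = 8

t=0: L0/L1/L2 = B/-/- → run B
t=1: L0/L1/L2 = BC/-/- → run B
t=2: L0/L1/L2 = CD/-/- → run C
t=3: L0/L1/L2 = CD/-/- → run C
t=4: L0/L1/L2 = D/C/- → run D
t=5: L0/L1/L2 = DF/C/- → run D
t=6: L0/L1/L2 = F/CD/- → run F
t=7: L0/L1/L2 = F/CD/- → run F
t=8: L0/L1/L2 = -/CDF/- → run C
t=9: L0/L1/L2 = -/CDF/- → run C
t=10: L0/L1/L2 = -/CDF/- → run C
t=11: L0/L1/L2 = -/CDF/- → run C
t=12: L0/L1/L2 = -/DF/- → run D
t=13: L0/L1/L2 = -/DF/- → run D
t=14: L0/L1/L2 = -/DF/- → run D
t=15: L0/L1/L2 = -/DF/- → run D
t=16: L0/L1/L2 = -/F/D → run F
t=17: L0/L1/L2 = -/-/D → run D
t=18: L0/L1/L2 = -/-/D → run D
t=19: (idle)
t=20: (idle)
t=21: (idle)
t=22: (idle)
t=23: (idle)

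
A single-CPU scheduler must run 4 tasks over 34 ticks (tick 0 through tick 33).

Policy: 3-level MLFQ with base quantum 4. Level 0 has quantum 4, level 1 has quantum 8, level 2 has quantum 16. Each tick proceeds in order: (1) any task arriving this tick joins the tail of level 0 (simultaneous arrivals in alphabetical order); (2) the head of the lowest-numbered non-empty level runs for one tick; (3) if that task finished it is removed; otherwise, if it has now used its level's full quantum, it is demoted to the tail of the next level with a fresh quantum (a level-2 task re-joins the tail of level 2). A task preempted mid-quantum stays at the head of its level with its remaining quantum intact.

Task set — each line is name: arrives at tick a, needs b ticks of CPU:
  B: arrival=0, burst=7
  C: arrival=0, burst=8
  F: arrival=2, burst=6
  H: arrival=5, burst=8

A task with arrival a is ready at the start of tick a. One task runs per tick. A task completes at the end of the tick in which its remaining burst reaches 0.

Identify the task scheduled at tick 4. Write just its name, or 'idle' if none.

t=0: L0/L1/L2 = BC/-/- → run B
t=1: L0/L1/L2 = BC/-/- → run B
t=2: L0/L1/L2 = BCF/-/- → run B
t=3: L0/L1/L2 = BCF/-/- → run B
t=4: L0/L1/L2 = CF/B/- → run C
t=5: L0/L1/L2 = CFH/B/- → run C
t=6: L0/L1/L2 = CFH/B/- → run C
t=7: L0/L1/L2 = CFH/B/- → run C
t=8: L0/L1/L2 = FH/BC/- → run F
t=9: L0/L1/L2 = FH/BC/- → run F
t=10: L0/L1/L2 = FH/BC/- → run F
t=11: L0/L1/L2 = FH/BC/- → run F
t=12: L0/L1/L2 = H/BCF/- → run H
t=13: L0/L1/L2 = H/BCF/- → run H
t=14: L0/L1/L2 = H/BCF/- → run H
t=15: L0/L1/L2 = H/BCF/- → run H
t=16: L0/L1/L2 = -/BCFH/- → run B
t=17: L0/L1/L2 = -/BCFH/- → run B
t=18: L0/L1/L2 = -/BCFH/- → run B
t=19: L0/L1/L2 = -/CFH/- → run C
t=20: L0/L1/L2 = -/CFH/- → run C
t=21: L0/L1/L2 = -/CFH/- → run C
t=22: L0/L1/L2 = -/CFH/- → run C
t=23: L0/L1/L2 = -/FH/- → run F
t=24: L0/L1/L2 = -/FH/- → run F
t=25: L0/L1/L2 = -/H/- → run H
t=26: L0/L1/L2 = -/H/- → run H
t=27: L0/L1/L2 = -/H/- → run H
t=28: L0/L1/L2 = -/H/- → run H
t=29: (idle)
t=30: (idle)
t=31: (idle)
t=32: (idle)
t=33: (idle)

running at tick 4 = C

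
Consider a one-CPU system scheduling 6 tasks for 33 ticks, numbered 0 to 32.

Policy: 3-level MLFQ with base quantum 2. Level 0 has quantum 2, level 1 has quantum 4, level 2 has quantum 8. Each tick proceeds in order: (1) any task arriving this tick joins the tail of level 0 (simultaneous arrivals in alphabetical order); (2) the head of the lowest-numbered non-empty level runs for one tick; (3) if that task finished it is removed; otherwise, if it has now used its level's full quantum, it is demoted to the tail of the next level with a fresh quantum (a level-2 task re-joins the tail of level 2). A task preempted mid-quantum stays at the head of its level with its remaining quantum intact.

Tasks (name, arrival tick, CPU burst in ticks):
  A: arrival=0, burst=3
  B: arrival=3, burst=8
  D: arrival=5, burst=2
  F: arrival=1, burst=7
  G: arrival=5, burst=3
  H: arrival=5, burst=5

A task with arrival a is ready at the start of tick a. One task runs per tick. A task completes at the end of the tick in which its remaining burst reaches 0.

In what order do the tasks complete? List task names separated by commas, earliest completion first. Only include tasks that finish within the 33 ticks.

t=0: L0/L1/L2 = A/-/- → run A
t=1: L0/L1/L2 = AF/-/- → run A
t=2: L0/L1/L2 = F/A/- → run F
t=3: L0/L1/L2 = FB/A/- → run F
t=4: L0/L1/L2 = B/AF/- → run B
t=5: L0/L1/L2 = BDGH/AF/- → run B
t=6: L0/L1/L2 = DGH/AFB/- → run D
t=7: L0/L1/L2 = DGH/AFB/- → run D
t=8: L0/L1/L2 = GH/AFB/- → run G
t=9: L0/L1/L2 = GH/AFB/- → run G
t=10: L0/L1/L2 = H/AFBG/- → run H
t=11: L0/L1/L2 = H/AFBG/- → run H
t=12: L0/L1/L2 = -/AFBGH/- → run A
t=13: L0/L1/L2 = -/FBGH/- → run F
t=14: L0/L1/L2 = -/FBGH/- → run F
t=15: L0/L1/L2 = -/FBGH/- → run F
t=16: L0/L1/L2 = -/FBGH/- → run F
t=17: L0/L1/L2 = -/BGH/F → run B
t=18: L0/L1/L2 = -/BGH/F → run B
t=19: L0/L1/L2 = -/BGH/F → run B
t=20: L0/L1/L2 = -/BGH/F → run B
t=21: L0/L1/L2 = -/GH/FB → run G
t=22: L0/L1/L2 = -/H/FB → run H
t=23: L0/L1/L2 = -/H/FB → run H
t=24: L0/L1/L2 = -/H/FB → run H
t=25: L0/L1/L2 = -/-/FB → run F
t=26: L0/L1/L2 = -/-/B → run B
t=27: L0/L1/L2 = -/-/B → run B
t=28: (idle)
t=29: (idle)
t=30: (idle)
t=31: (idle)
t=32: (idle)

completion order = D, A, G, H, F, B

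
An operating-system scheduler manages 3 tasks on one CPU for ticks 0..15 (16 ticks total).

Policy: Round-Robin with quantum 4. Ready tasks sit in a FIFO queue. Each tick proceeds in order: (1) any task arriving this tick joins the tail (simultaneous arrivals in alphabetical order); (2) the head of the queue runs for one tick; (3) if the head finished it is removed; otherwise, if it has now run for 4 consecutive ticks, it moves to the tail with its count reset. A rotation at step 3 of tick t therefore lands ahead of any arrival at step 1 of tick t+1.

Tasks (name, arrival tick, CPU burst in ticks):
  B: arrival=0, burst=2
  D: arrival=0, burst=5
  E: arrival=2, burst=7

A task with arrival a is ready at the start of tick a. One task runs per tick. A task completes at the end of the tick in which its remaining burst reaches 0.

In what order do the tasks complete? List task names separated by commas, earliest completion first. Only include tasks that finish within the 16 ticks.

t=0: queue=[B,D] q_used=0 → run B
t=1: queue=[B,D] q_used=1 → run B
t=2: queue=[D,E] q_used=0 → run D
t=3: queue=[D,E] q_used=1 → run D
t=4: queue=[D,E] q_used=2 → run D
t=5: queue=[D,E] q_used=3 → run D
t=6: queue=[E,D] q_used=0 → run E
t=7: queue=[E,D] q_used=1 → run E
t=8: queue=[E,D] q_used=2 → run E
t=9: queue=[E,D] q_used=3 → run E
t=10: queue=[D,E] q_used=0 → run D
t=11: queue=[E] q_used=0 → run E
t=12: queue=[E] q_used=1 → run E
t=13: queue=[E] q_used=2 → run E
t=14: (idle)
t=15: (idle)

completion order = B, D, E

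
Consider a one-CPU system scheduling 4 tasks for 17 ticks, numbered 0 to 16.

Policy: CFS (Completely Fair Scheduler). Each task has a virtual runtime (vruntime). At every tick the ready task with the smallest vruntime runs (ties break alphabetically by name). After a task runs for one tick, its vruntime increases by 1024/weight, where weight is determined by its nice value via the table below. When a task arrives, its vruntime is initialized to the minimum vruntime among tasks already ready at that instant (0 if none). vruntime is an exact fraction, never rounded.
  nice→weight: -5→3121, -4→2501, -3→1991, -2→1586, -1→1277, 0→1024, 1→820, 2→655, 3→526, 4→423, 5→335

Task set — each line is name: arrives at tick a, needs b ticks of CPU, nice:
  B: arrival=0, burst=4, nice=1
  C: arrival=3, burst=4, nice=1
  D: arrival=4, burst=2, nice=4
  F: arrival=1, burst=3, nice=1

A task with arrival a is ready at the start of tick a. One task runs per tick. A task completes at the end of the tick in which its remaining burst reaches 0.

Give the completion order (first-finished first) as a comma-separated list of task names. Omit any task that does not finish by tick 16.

t=0: vr[B=0] → run B
t=1: vr[B=256/205 F=256/205] → run B
t=2: vr[B=512/205 F=256/205] → run F
t=3: vr[B=512/205 C=512/205 F=512/205] → run B
t=4: vr[B=768/205 C=512/205 D=512/205 F=512/205] → run C
t=5: vr[B=768/205 C=768/205 D=512/205 F=512/205] → run D
t=6: vr[B=768/205 C=768/205 D=426496/86715 F=512/205] → run F
t=7: vr[B=768/205 C=768/205 D=426496/86715 F=768/205] → run B
t=8: vr[C=768/205 D=426496/86715 F=768/205] → run C
t=9: vr[C=1024/205 D=426496/86715 F=768/205] → run F
t=10: vr[C=1024/205 D=426496/86715] → run D
t=11: vr[C=1024/205] → run C
t=12: vr[C=256/41] → run C
t=13: (idle)
t=14: (idle)
t=15: (idle)
t=16: (idle)

completion order = B, F, D, C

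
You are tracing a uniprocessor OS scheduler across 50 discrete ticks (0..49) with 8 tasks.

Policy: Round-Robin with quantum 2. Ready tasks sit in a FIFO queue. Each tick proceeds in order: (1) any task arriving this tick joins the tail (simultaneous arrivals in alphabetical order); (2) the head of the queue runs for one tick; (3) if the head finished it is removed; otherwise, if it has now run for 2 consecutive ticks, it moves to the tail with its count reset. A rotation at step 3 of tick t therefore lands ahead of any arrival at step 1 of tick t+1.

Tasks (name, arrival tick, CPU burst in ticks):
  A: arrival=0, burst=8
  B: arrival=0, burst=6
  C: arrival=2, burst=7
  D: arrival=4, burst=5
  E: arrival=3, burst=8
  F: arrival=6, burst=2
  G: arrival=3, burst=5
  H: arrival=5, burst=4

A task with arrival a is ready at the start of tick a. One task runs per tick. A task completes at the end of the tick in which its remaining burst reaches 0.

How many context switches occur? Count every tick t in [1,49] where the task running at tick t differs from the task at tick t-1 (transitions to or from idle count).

t=0: queue=[A,B] q_used=0 → run A
t=1: queue=[A,B] q_used=1 → run A
t=2: queue=[B,A,C] q_used=0 → run B
t=3: queue=[B,A,C,E,G] q_used=1 → run B
t=4: queue=[A,C,E,G,B,D] q_used=0 → run A
t=5: queue=[A,C,E,G,B,D,H] q_used=1 → run A
t=6: queue=[C,E,G,B,D,H,A,F] q_used=0 → run C
t=7: queue=[C,E,G,B,D,H,A,F] q_used=1 → run C
t=8: queue=[E,G,B,D,H,A,F,C] q_used=0 → run E
t=9: queue=[E,G,B,D,H,A,F,C] q_used=1 → run E
t=10: queue=[G,B,D,H,A,F,C,E] q_used=0 → run G
t=11: queue=[G,B,D,H,A,F,C,E] q_used=1 → run G
t=12: queue=[B,D,H,A,F,C,E,G] q_used=0 → run B
t=13: queue=[B,D,H,A,F,C,E,G] q_used=1 → run B
t=14: queue=[D,H,A,F,C,E,G,B] q_used=0 → run D
t=15: queue=[D,H,A,F,C,E,G,B] q_used=1 → run D
t=16: queue=[H,A,F,C,E,G,B,D] q_used=0 → run H
t=17: queue=[H,A,F,C,E,G,B,D] q_used=1 → run H
t=18: queue=[A,F,C,E,G,B,D,H] q_used=0 → run A
t=19: queue=[A,F,C,E,G,B,D,H] q_used=1 → run A
t=20: queue=[F,C,E,G,B,D,H,A] q_used=0 → run F
t=21: queue=[F,C,E,G,B,D,H,A] q_used=1 → run F
t=22: queue=[C,E,G,B,D,H,A] q_used=0 → run C
t=23: queue=[C,E,G,B,D,H,A] q_used=1 → run C
t=24: queue=[E,G,B,D,H,A,C] q_used=0 → run E
t=25: queue=[E,G,B,D,H,A,C] q_used=1 → run E
t=26: queue=[G,B,D,H,A,C,E] q_used=0 → run G
t=27: queue=[G,B,D,H,A,C,E] q_used=1 → run G
t=28: queue=[B,D,H,A,C,E,G] q_used=0 → run B
t=29: queue=[B,D,H,A,C,E,G] q_used=1 → run B
t=30: queue=[D,H,A,C,E,G] q_used=0 → run D
t=31: queue=[D,H,A,C,E,G] q_used=1 → run D
t=32: queue=[H,A,C,E,G,D] q_used=0 → run H
t=33: queue=[H,A,C,E,G,D] q_used=1 → run H
t=34: queue=[A,C,E,G,D] q_used=0 → run A
t=35: queue=[A,C,E,G,D] q_used=1 → run A
t=36: queue=[C,E,G,D] q_used=0 → run C
t=37: queue=[C,E,G,D] q_used=1 → run C
t=38: queue=[E,G,D,C] q_used=0 → run E
t=39: queue=[E,G,D,C] q_used=1 → run E
t=40: queue=[G,D,C,E] q_used=0 → run G
t=41: queue=[D,C,E] q_used=0 → run D
t=42: queue=[C,E] q_used=0 → run C
t=43: queue=[E] q_used=0 → run E
t=44: queue=[E] q_used=1 → run E
t=45: (idle)
t=46: (idle)
t=47: (idle)
t=48: (idle)
t=49: (idle)

context switches = 24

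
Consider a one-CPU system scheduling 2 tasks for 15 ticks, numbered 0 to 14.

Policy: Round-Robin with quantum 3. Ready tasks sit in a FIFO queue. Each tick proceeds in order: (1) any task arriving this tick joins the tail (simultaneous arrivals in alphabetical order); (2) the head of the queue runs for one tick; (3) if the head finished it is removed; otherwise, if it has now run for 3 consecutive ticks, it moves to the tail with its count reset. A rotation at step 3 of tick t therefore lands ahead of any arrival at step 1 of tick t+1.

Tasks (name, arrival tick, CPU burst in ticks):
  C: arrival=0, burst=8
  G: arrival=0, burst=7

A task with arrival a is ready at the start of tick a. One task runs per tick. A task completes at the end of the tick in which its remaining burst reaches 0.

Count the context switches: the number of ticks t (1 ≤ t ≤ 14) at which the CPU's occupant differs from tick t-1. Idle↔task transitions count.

context switches = 5

t=0: queue=[C,G] q_used=0 → run C
t=1: queue=[C,G] q_used=1 → run C
t=2: queue=[C,G] q_used=2 → run C
t=3: queue=[G,C] q_used=0 → run G
t=4: queue=[G,C] q_used=1 → run G
t=5: queue=[G,C] q_used=2 → run G
t=6: queue=[C,G] q_used=0 → run C
t=7: queue=[C,G] q_used=1 → run C
t=8: queue=[C,G] q_used=2 → run C
t=9: queue=[G,C] q_used=0 → run G
t=10: queue=[G,C] q_used=1 → run G
t=11: queue=[G,C] q_used=2 → run G
t=12: queue=[C,G] q_used=0 → run C
t=13: queue=[C,G] q_used=1 → run C
t=14: queue=[G] q_used=0 → run G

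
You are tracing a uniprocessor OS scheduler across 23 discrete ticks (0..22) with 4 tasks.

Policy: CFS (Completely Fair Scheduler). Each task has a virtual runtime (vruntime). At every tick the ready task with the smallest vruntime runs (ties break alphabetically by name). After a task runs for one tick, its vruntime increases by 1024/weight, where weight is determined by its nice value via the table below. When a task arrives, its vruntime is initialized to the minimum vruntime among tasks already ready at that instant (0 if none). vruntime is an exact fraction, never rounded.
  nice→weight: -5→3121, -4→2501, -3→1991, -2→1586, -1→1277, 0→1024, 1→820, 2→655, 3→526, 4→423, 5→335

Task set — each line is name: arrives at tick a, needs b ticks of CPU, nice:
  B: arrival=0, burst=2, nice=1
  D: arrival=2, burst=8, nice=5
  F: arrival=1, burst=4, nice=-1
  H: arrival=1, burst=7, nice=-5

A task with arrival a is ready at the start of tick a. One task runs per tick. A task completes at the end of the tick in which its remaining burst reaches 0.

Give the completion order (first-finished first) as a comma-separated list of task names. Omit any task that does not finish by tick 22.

t=0: vr[B=0] → run B
t=1: vr[B=256/205 F=256/205 H=256/205] → run B
t=2: vr[D=256/205 F=256/205 H=256/205] → run D
t=3: vr[D=59136/13735 F=256/205 H=256/205] → run F
t=4: vr[D=59136/13735 F=536832/261785 H=256/205] → run H
t=5: vr[D=59136/13735 F=536832/261785 H=1008896/639805] → run H
t=6: vr[D=59136/13735 F=536832/261785 H=1218816/639805] → run H
t=7: vr[D=59136/13735 F=536832/261785 H=1428736/639805] → run F
t=8: vr[D=59136/13735 F=746752/261785 H=1428736/639805] → run H
t=9: vr[D=59136/13735 F=746752/261785 H=1638656/639805] → run H
t=10: vr[D=59136/13735 F=746752/261785 H=1848576/639805] → run F
t=11: vr[D=59136/13735 F=956672/261785 H=1848576/639805] → run H
t=12: vr[D=59136/13735 F=956672/261785 H=2058496/639805] → run H
t=13: vr[D=59136/13735 F=956672/261785] → run F
t=14: vr[D=59136/13735] → run D
t=15: vr[D=20224/2747] → run D
t=16: vr[D=143104/13735] → run D
t=17: vr[D=185088/13735] → run D
t=18: vr[D=227072/13735] → run D
t=19: vr[D=269056/13735] → run D
t=20: vr[D=62208/2747] → run D
t=21: (idle)
t=22: (idle)

completion order = B, H, F, D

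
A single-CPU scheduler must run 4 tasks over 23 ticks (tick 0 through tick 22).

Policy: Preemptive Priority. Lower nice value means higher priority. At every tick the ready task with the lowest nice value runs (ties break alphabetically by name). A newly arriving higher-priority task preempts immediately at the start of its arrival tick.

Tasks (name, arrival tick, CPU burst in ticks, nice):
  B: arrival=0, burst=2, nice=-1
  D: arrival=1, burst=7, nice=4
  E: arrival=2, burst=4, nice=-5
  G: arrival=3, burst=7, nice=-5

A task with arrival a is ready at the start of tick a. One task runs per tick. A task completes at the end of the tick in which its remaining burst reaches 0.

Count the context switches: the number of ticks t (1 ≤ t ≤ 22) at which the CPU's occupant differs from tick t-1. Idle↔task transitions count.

context switches = 4

t=0: ready={B} → run B
t=1: ready={B,D} → run B
t=2: ready={D,E} → run E
t=3: ready={D,E,G} → run E
t=4: ready={D,E,G} → run E
t=5: ready={D,E,G} → run E
t=6: ready={D,G} → run G
t=7: ready={D,G} → run G
t=8: ready={D,G} → run G
t=9: ready={D,G} → run G
t=10: ready={D,G} → run G
t=11: ready={D,G} → run G
t=12: ready={D,G} → run G
t=13: ready={D} → run D
t=14: ready={D} → run D
t=15: ready={D} → run D
t=16: ready={D} → run D
t=17: ready={D} → run D
t=18: ready={D} → run D
t=19: ready={D} → run D
t=20: (idle)
t=21: (idle)
t=22: (idle)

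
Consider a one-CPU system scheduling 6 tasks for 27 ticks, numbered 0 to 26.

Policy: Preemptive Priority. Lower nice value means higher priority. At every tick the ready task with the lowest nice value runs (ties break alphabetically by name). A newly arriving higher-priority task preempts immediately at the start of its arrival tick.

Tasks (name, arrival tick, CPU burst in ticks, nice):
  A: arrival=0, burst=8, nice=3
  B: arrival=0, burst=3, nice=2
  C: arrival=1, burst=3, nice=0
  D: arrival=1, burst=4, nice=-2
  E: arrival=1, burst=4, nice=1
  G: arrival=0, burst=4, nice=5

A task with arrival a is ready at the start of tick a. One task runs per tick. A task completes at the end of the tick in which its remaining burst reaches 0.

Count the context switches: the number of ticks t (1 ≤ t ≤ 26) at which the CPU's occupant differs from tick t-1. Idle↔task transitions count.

context switches = 7

t=0: ready={A,B,G} → run B
t=1: ready={A,B,C,D,E,G} → run D
t=2: ready={A,B,C,D,E,G} → run D
t=3: ready={A,B,C,D,E,G} → run D
t=4: ready={A,B,C,D,E,G} → run D
t=5: ready={A,B,C,E,G} → run C
t=6: ready={A,B,C,E,G} → run C
t=7: ready={A,B,C,E,G} → run C
t=8: ready={A,B,E,G} → run E
t=9: ready={A,B,E,G} → run E
t=10: ready={A,B,E,G} → run E
t=11: ready={A,B,E,G} → run E
t=12: ready={A,B,G} → run B
t=13: ready={A,B,G} → run B
t=14: ready={A,G} → run A
t=15: ready={A,G} → run A
t=16: ready={A,G} → run A
t=17: ready={A,G} → run A
t=18: ready={A,G} → run A
t=19: ready={A,G} → run A
t=20: ready={A,G} → run A
t=21: ready={A,G} → run A
t=22: ready={G} → run G
t=23: ready={G} → run G
t=24: ready={G} → run G
t=25: ready={G} → run G
t=26: (idle)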